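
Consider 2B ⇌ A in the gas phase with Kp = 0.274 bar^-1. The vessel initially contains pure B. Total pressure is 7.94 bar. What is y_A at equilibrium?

Basis: 1 mol B initially; let X = conversion of B. Extent ξ = 0.5X.
Species balance: n_B = 1 − X; n_A = 0.5X.
n_T = Σnᵢ = 1 − 0.5X.
y_i = n_i/n_T, p_i = y_i·P. Kp = p_A / (p_B^2).
This yields a degree-2 equation in X; solving on (0,1), X = 0.679.
Then n_A = 0.339, n_T = 0.661, so y_A = 0.514.

y_A = 0.514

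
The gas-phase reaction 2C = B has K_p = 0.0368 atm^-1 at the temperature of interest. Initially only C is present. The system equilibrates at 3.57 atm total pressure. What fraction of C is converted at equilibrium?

X = 0.190

Let X = conversion of C (basis 1 mol C); extent of reaction ξ = 0.5X.
Moles: n_C = 1 − X; n_B = 0.5X.
Summing: n_T = 1 − 0.5X.
y_i = n_i/n_T, p_i = y_i·P. K_p = p_B / (p_C^2).
This yields a degree-2 equation in X; solving on (0,1), X = 0.190.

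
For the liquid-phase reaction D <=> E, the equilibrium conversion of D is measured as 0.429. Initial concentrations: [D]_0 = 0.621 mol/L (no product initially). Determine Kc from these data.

Kc = 0.751

Let X = conversion of D.
Concentrations: [D] = 0.621 − 0.621X; [E] = 0.621X.
At X = 0.429: [D] = 0.355, [E] = 0.266.
Kc = [E] / ([D]) = 0.751.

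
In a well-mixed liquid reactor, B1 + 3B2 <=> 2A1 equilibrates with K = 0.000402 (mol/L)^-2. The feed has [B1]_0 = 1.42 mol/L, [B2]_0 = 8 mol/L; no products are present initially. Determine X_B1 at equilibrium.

X = 0.154

Let X = conversion of B1; extent ξ = 1.42·X mol/L.
Concentrations: [B1] = 1.42 − 1.42X; [B2] = 8 − 4.26X; [A1] = 2.84X.
K = [A1]^2 / ([B1] [B2]^3).
Solving K = 0.000402 for X ∈ (0,1): X = 0.154.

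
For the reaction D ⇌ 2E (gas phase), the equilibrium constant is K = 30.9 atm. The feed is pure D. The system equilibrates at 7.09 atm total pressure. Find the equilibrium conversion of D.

Let X = conversion of D (basis 1 mol D); extent of reaction ξ = X.
Species balance: n_D = 1 − X; n_E = 2X.
n_T = Σnᵢ = 1 + X.
With p_i = (n_i/n_T)P, K = p_E^2 / (p_D).
Setting this equal to 30.9 atm and taking the physical root (0 < X < 1) gives X = 0.722.

X = 0.722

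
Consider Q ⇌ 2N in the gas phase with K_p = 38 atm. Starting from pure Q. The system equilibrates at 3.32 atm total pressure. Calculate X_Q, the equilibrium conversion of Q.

X = 0.861

Let X = conversion of Q (basis 1 mol Q); extent of reaction ξ = X.
Mole table: n_Q = 1 − X; n_N = 2X.
Total moles n_T = 1 + X.
Mole fractions y_i = n_i/n_T; K_p = p_N^2 / (p_Q) with p_i = y_i·P.
Substituting and setting equal to 38 atm gives a polynomial in X; the root in (0,1) is X = 0.861.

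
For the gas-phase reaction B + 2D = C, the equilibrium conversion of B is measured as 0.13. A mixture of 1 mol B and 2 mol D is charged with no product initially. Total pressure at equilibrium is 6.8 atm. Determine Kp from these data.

Basis: 1 mol B initially; let X = conversion of B. Extent ξ = X.
At extent ξ: n_B = 1 − X; n_D = 2 − 2X; n_C = X.
Total moles n_T = 3 − 2X.
At X = 0.13: n_B = 0.87, n_D = 1.74, n_C = 0.13, n_T = 2.74.
p_i = (n_i/n_T)·P. Kp = p_C / (p_B p_D^2) = 0.00801 atm^-2.

Kp = 0.00801 atm^-2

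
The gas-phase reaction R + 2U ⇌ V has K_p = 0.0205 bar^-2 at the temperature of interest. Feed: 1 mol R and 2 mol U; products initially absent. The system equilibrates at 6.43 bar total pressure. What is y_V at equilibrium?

Basis: 1 mol R initially; let X = conversion of R. Extent ξ = X.
Species balance: n_R = 1 − X; n_U = 2 − 2X; n_V = X.
n_T = Σnᵢ = 3 − 2X.
With p_i = (n_i/n_T)P, K_p = p_V / (p_R p_U^2).
Substituting and setting equal to 0.0205 bar^-2 gives a polynomial in X; the root in (0,1) is X = 0.236.
Then n_V = 0.236, n_T = 2.53, so y_V = 0.094.

y_V = 0.094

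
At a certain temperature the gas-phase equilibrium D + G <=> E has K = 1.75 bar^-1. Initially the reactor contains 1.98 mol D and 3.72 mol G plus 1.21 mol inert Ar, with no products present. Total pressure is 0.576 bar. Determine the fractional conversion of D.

Basis: 1.98 mol D initially; let X = conversion of D. Extent ξ = 1.98X.
At extent ξ: n_D = 1.98 − 1.98X; n_G = 3.72 − 1.98X; n_E = 1.98X; n_I = 1.21 (inert).
n_T = Σnᵢ = 6.91 − 1.98X.
With p_i = (n_i/n_T)P, K = p_E / (p_D p_G).
Setting this equal to 1.75 bar^-1 and taking the physical root (0 < X < 1) gives X = 0.331.

X = 0.331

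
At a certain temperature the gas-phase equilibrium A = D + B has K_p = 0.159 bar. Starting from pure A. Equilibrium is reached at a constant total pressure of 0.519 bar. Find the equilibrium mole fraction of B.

y_B = 0.326

Basis: 1 mol A initially; let X = conversion of A. Extent ξ = X.
Mole table: n_A = 1 − X; n_D = X; n_B = X.
Summing: n_T = 1 + X.
y_i = n_i/n_T, p_i = y_i·P. K_p = p_D p_B / (p_A).
Equating to 0.159 bar and solving on 0 < X < 1: X = 0.484.
Then n_B = 0.484, n_T = 1.48, so y_B = 0.326.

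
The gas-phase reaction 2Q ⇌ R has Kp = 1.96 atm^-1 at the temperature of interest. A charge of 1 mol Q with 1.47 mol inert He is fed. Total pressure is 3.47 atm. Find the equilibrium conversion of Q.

X = 0.675

Basis: 1 mol Q initially; let X = conversion of Q. Extent ξ = 0.5X.
Species balance: n_Q = 1 − X; n_R = 0.5X; n_I = 1.47 (inert).
n_T = Σnᵢ = 2.47 − 0.5X.
y_i = n_i/n_T, p_i = y_i·P. Kp = p_R / (p_Q^2).
Equating to 1.96 atm^-1 and solving on 0 < X < 1: X = 0.675.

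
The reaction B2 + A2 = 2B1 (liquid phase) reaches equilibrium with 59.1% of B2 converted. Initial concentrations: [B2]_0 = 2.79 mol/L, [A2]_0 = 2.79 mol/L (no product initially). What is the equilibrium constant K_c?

Let X = conversion of B2.
Concentrations: [B2] = 2.79 − 2.79X; [A2] = 2.79 − 2.79X; [B1] = 5.58X.
At X = 0.591: [B2] = 1.14, [A2] = 1.14, [B1] = 3.3.
K_c = [B1]^2 / ([B2] [A2]) = 8.35.

K_c = 8.35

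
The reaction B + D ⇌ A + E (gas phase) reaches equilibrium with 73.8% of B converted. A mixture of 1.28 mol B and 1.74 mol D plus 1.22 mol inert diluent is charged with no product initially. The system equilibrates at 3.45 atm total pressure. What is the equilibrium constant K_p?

Let X = conversion of B (basis 1.28 mol B); extent of reaction ξ = 1.28X.
Species balance: n_B = 1.28 − 1.28X; n_D = 1.74 − 1.28X; n_A = 1.28X; n_E = 1.28X; n_I = 1.22 (inert).
Total moles n_T = 4.24 (Δν = 0, constant).
At X = 0.738: n_B = 0.335, n_D = 0.795, n_A = 0.945, n_E = 0.945, n_T = 4.24.
p_i = (n_i/n_T)·P. K_p = p_A p_E / (p_B p_D) = 3.35.

K_p = 3.35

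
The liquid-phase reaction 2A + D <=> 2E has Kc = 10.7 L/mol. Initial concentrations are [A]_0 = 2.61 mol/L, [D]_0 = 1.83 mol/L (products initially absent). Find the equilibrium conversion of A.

X = 0.751

Let X = conversion of A; extent ξ = 2.61X/2 mol/L.
Concentrations: [A] = 2.61 − 2.61X; [D] = 1.83 − 1.3X; [E] = 2.61X.
Kc = [E]^2 / ([A]^2 [D]).
Equating to 10.7 L/mol: the physical root is X = 0.751.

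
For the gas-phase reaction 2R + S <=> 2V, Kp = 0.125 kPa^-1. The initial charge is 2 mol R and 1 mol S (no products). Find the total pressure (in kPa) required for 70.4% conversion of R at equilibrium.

Take 2 mol R as basis and let X be its fractional conversion, so ξ = X.
At extent ξ: n_R = 2 − 2X; n_S = 1 − X; n_V = 2X.
Total moles n_T = 3 − X.
Kp = p_V^2 / (p_R^2 p_S) with p_i = (n_i/n_T)·P.
At X = 0.704: the mole-fraction product g(X) = Π y_i^ν_i = 43.88. Since Kp = g(X)·P^{-1}, P = (g/Kp)^(1/1) = (43.88/0.125)^(1/1) = 351 kPa.

P = 351 kPa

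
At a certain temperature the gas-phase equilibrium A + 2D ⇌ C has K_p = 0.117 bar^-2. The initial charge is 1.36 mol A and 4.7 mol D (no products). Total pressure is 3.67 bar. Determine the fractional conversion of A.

X = 0.449

Take 1.36 mol A as basis and let X be its fractional conversion, so ξ = 1.36X.
Species balance: n_A = 1.36 − 1.36X; n_D = 4.7 − 2.72X; n_C = 1.36X.
Summing: n_T = 6.06 − 2.72X.
With p_i = (n_i/n_T)P, K_p = p_C / (p_A p_D^2).
Setting this equal to 0.117 bar^-2 and taking the physical root (0 < X < 1) gives X = 0.449.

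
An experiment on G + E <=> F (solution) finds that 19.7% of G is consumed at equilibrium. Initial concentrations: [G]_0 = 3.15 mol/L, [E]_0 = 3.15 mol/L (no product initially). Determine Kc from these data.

Kc = 0.097 L/mol

Let X = conversion of G.
Concentrations: [G] = 3.15 − 3.15X; [E] = 3.15 − 3.15X; [F] = 3.15X.
At X = 0.197: [G] = 2.53, [E] = 2.53, [F] = 0.621.
Kc = [F] / ([G] [E]) = 0.097 L/mol.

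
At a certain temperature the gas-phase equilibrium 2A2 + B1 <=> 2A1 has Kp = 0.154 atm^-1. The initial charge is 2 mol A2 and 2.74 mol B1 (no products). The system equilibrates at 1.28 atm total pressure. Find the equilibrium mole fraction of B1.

Basis: 2 mol A2 initially; let X = conversion of A2. Extent ξ = X.
Mole table: n_A2 = 2 − 2X; n_B1 = 2.74 − X; n_A1 = 2X.
n_T = Σnᵢ = 4.74 − X.
y_i = n_i/n_T, p_i = y_i·P. Kp = p_A1^2 / (p_A2^2 p_B1).
Equating to 0.154 atm^-1 and solving on 0 < X < 1: X = 0.249.
Then n_B1 = 2.49, n_T = 4.49, so y_B1 = 0.555.

y_B1 = 0.555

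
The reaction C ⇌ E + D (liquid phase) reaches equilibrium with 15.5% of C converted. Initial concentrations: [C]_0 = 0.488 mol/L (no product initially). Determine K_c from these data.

Let X = conversion of C.
Concentrations: [C] = 0.488 − 0.488X; [E] = 0.488X; [D] = 0.488X.
At X = 0.155: [C] = 0.412, [E] = 0.0756, [D] = 0.0756.
K_c = [E] [D] / ([C]) = 0.0139 mol/L.

K_c = 0.0139 mol/L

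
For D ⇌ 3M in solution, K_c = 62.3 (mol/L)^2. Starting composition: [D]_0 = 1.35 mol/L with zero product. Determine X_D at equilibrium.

Let X = conversion of D; extent ξ = 1.35·X mol/L.
Concentrations: [D] = 1.35 − 1.35X; [M] = 4.05X.
K_c = [M]^3 / ([D]).
Setting equal to 62.3 and solving for X on (0,1) gives X = 0.713.

X = 0.713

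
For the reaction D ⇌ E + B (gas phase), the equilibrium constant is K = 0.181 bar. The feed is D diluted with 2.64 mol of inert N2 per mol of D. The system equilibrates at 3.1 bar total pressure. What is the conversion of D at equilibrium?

Take 1 mol D as basis and let X be its fractional conversion, so ξ = X.
Species balance: n_D = 1 − X; n_E = X; n_B = X; n_I = 2.64 (inert).
Summing: n_T = 3.64 + X.
With p_i = (n_i/n_T)P, K = p_E p_B / (p_D).
Substituting and setting equal to 0.181 bar gives a polynomial in X; the root in (0,1) is X = 0.381.

X = 0.381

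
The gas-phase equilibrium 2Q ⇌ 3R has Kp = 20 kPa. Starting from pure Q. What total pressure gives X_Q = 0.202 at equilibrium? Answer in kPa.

P = 504 kPa

Take 1 mol Q as basis and let X be its fractional conversion, so ξ = 0.5X.
Mole table: n_Q = 1 − X; n_R = 1.5X.
n_T = Σnᵢ = 1 + 0.5X.
Kp = p_R^3 / (p_Q^2) with p_i = (n_i/n_T)·P.
At X = 0.202: the mole-fraction product g(X) = Π y_i^ν_i = 0.03968. Since Kp = g(X)·P^{1}, P = (Kp/g)^(1/1) = (20/0.03968)^(1/1) = 504 kPa.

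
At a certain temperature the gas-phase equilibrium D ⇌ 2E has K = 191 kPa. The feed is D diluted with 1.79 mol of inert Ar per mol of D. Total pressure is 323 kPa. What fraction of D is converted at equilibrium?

Take 1 mol D as basis and let X be its fractional conversion, so ξ = X.
Species balance: n_D = 1 − X; n_E = 2X; n_I = 1.79 (inert).
Total moles n_T = 2.79 + X.
y_i = n_i/n_T, p_i = y_i·P. K = p_E^2 / (p_D).
Setting this equal to 191 kPa and taking the physical root (0 < X < 1) gives X = 0.495.

X = 0.495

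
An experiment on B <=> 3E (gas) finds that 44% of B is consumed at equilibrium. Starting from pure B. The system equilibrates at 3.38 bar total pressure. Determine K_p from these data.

K_p = 13.3 bar^2

Take 1 mol B as basis and let X be its fractional conversion, so ξ = X.
Moles: n_B = 1 − X; n_E = 3X.
Summing: n_T = 1 + 2X.
At X = 0.44: n_B = 0.56, n_E = 1.32, n_T = 1.88.
p_i = (n_i/n_T)·P. K_p = p_E^3 / (p_B) = 13.3 bar^2.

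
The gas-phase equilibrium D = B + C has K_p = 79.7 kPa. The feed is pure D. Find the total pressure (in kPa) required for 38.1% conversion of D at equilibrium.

Let X = conversion of D (basis 1 mol D); extent of reaction ξ = X.
Mole table: n_D = 1 − X; n_B = X; n_C = X.
Summing: n_T = 1 + X.
K_p = p_B p_C / (p_D) with p_i = (n_i/n_T)·P.
At X = 0.381: the mole-fraction product g(X) = Π y_i^ν_i = 0.1698. Since K_p = g(X)·P^{1}, P = (K_p/g)^(1/1) = (79.7/0.1698)^(1/1) = 469 kPa.

P = 469 kPa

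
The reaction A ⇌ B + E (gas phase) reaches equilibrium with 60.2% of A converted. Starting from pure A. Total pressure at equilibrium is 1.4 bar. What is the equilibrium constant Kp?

Kp = 0.796 bar

Basis: 1 mol A initially; let X = conversion of A. Extent ξ = X.
Mole table: n_A = 1 − X; n_B = X; n_E = X.
n_T = Σnᵢ = 1 + X.
At X = 0.602: n_A = 0.398, n_B = 0.602, n_E = 0.602, n_T = 1.6.
p_i = (n_i/n_T)·P. Kp = p_B p_E / (p_A) = 0.796 bar.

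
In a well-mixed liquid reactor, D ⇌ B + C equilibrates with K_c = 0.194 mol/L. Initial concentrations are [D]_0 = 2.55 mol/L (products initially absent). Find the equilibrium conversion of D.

X = 0.240

Let X = conversion of D; extent ξ = 2.55·X mol/L.
Concentrations: [D] = 2.55 − 2.55X; [B] = 2.55X; [C] = 2.55X.
K_c = [B] [C] / ([D]).
This equals 0.194 at X = 0.240 (the root in 0 < X < 1).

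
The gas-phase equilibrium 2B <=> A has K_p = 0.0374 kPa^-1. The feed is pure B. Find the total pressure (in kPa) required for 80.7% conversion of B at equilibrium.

Take 1 mol B as basis and let X be its fractional conversion, so ξ = 0.5X.
Species balance: n_B = 1 − X; n_A = 0.5X.
Summing: n_T = 1 − 0.5X.
K_p = p_A / (p_B^2) with p_i = (n_i/n_T)·P.
At X = 0.807: the mole-fraction product g(X) = Π y_i^ν_i = 6.462. Since K_p = g(X)·P^{-1}, P = (g/K_p)^(1/1) = (6.462/0.0374)^(1/1) = 173 kPa.

P = 173 kPa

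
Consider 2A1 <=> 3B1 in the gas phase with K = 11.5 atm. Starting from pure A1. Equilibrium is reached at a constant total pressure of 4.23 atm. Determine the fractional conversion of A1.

Take 1 mol A1 as basis and let X be its fractional conversion, so ξ = 0.5X.
Moles: n_A1 = 1 − X; n_B1 = 1.5X.
Total moles n_T = 1 + 0.5X.
With p_i = (n_i/n_T)P, K = p_B1^3 / (p_A1^2).
Setting this equal to 11.5 atm and taking the physical root (0 < X < 1) gives X = 0.573.

X = 0.573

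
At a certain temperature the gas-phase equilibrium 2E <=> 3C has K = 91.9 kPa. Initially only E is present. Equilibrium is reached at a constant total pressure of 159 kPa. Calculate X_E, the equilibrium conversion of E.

X = 0.414

Let X = conversion of E (basis 1 mol E); extent of reaction ξ = 0.5X.
Moles: n_E = 1 − X; n_C = 1.5X.
n_T = Σnᵢ = 1 + 0.5X.
y_i = n_i/n_T, p_i = y_i·P. K = p_C^3 / (p_E^2).
Equating to 91.9 kPa and solving on 0 < X < 1: X = 0.414.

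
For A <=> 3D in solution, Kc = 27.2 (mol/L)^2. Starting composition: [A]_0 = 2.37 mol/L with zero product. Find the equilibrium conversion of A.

X = 0.459

Let X = conversion of A; extent ξ = 2.37·X mol/L.
Concentrations: [A] = 2.37 − 2.37X; [D] = 7.11X.
Kc = [D]^3 / ([A]).
Solving Kc = 27.2 for X ∈ (0,1): X = 0.459.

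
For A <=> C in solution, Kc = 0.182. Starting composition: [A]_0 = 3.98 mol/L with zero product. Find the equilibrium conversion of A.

X = 0.154

Let X = conversion of A; extent ξ = 3.98·X mol/L.
Concentrations: [A] = 3.98 − 3.98X; [C] = 3.98X.
Kc = [C] / ([A]).
This equals 0.182 at X = 0.154 (the root in 0 < X < 1).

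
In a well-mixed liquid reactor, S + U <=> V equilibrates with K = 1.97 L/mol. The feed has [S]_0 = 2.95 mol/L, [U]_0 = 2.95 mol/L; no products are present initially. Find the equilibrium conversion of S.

X = 0.662

Let X = conversion of S; extent ξ = 2.95·X mol/L.
Concentrations: [S] = 2.95 − 2.95X; [U] = 2.95 − 2.95X; [V] = 2.95X.
K = [V] / ([S] [U]).
This equals 1.97 at X = 0.662 (the root in 0 < X < 1).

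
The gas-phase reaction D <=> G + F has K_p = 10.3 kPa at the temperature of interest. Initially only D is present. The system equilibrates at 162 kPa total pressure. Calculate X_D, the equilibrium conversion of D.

Basis: 1 mol D initially; let X = conversion of D. Extent ξ = X.
Species balance: n_D = 1 − X; n_G = X; n_F = X.
Summing: n_T = 1 + X.
With p_i = (n_i/n_T)P, K_p = p_G p_F / (p_D).
Equating to 10.3 kPa and solving on 0 < X < 1: X = 0.244.

X = 0.244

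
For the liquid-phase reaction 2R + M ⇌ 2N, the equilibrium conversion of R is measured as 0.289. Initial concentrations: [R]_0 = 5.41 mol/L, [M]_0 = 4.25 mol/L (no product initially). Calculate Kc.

Kc = 0.0476 L/mol

Let X = conversion of R.
Concentrations: [R] = 5.41 − 5.41X; [M] = 4.25 − 2.71X; [N] = 5.41X.
At X = 0.289: [R] = 3.85, [M] = 3.47, [N] = 1.56.
Kc = [N]^2 / ([R]^2 [M]) = 0.0476 L/mol.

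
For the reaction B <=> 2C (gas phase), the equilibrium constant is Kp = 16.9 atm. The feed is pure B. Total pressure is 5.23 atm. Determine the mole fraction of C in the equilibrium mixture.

y_C = 0.801

Basis: 1 mol B initially; let X = conversion of B. Extent ξ = X.
Mole table: n_B = 1 − X; n_C = 2X.
n_T = Σnᵢ = 1 + X.
With p_i = (n_i/n_T)P, Kp = p_C^2 / (p_B).
Equating to 16.9 atm and solving on 0 < X < 1: X = 0.668.
Then n_C = 1.34, n_T = 1.67, so y_C = 0.801.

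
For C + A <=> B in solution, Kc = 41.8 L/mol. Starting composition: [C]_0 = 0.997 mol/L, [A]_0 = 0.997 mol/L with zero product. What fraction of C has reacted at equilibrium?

X = 0.857

Let X = conversion of C; extent ξ = 0.997·X mol/L.
Concentrations: [C] = 0.997 − 0.997X; [A] = 0.997 − 0.997X; [B] = 0.997X.
Kc = [B] / ([C] [A]).
Solving Kc = 41.8 for X ∈ (0,1): X = 0.857.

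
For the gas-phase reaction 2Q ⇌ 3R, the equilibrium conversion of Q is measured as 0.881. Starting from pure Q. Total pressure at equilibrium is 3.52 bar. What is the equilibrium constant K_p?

K_p = 398 bar

Basis: 1 mol Q initially; let X = conversion of Q. Extent ξ = 0.5X.
Species balance: n_Q = 1 − X; n_R = 1.5X.
Total moles n_T = 1 + 0.5X.
At X = 0.881: n_Q = 0.119, n_R = 1.32, n_T = 1.44.
p_i = (n_i/n_T)·P. K_p = p_R^3 / (p_Q^2) = 398 bar.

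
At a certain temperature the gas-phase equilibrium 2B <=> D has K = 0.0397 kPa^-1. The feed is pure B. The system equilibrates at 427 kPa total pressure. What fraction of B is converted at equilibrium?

Take 1 mol B as basis and let X be its fractional conversion, so ξ = 0.5X.
Moles: n_B = 1 − X; n_D = 0.5X.
Total moles n_T = 1 − 0.5X.
y_i = n_i/n_T, p_i = y_i·P. K = p_D / (p_B^2).
Substituting and setting equal to 0.0397 kPa^-1 gives a polynomial in X; the root in (0,1) is X = 0.879.

X = 0.879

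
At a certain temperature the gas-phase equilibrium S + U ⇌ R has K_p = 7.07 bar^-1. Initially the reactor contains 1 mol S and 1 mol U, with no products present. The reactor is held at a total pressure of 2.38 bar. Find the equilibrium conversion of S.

Basis: 1 mol S initially; let X = conversion of S. Extent ξ = X.
At extent ξ: n_S = 1 − X; n_U = 1 − X; n_R = X.
n_T = Σnᵢ = 2 − X.
With p_i = (n_i/n_T)P, K_p = p_R / (p_S p_U).
Setting this equal to 7.07 bar^-1 and taking the physical root (0 < X < 1) gives X = 0.763.

X = 0.763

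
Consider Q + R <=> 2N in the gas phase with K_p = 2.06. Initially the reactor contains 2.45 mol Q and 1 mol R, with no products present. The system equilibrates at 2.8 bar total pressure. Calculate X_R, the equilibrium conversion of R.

X = 0.609

Let X = conversion of R (basis 1 mol R); extent of reaction ξ = X.
Mole table: n_Q = 2.45 − X; n_R = 1 − X; n_N = 2X.
n_T stays at 3.45 (no change in mole number).
y_i = n_i/n_T, p_i = y_i·P. K_p = p_N^2 / (p_Q p_R).
Equating to 2.06 and solving on 0 < X < 1: X = 0.609.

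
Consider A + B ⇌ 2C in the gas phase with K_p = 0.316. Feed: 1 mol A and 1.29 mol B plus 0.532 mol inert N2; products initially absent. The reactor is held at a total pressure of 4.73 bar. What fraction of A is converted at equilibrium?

X = 0.249

Basis: 1 mol A initially; let X = conversion of A. Extent ξ = X.
Species balance: n_A = 1 − X; n_B = 1.29 − X; n_C = 2X; n_I = 0.532 (inert).
n_T stays at 2.82 (no change in mole number).
With p_i = (n_i/n_T)P, K_p = p_C^2 / (p_A p_B).
This yields a degree-2 equation in X; solving on (0,1), X = 0.249.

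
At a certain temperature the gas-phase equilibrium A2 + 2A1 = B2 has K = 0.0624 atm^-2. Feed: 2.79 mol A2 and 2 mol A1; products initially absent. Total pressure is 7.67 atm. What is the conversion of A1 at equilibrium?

Basis: 2 mol A1 initially; let X = conversion of A1. Extent ξ = X.
At extent ξ: n_A2 = 2.79 − X; n_A1 = 2 − 2X; n_B2 = X.
Summing: n_T = 4.79 − 2X.
y_i = n_i/n_T, p_i = y_i·P. K = p_B2 / (p_A2 p_A1^2).
Substituting and setting equal to 0.0624 atm^-2 gives a polynomial in X; the root in (0,1) is X = 0.529.

X = 0.529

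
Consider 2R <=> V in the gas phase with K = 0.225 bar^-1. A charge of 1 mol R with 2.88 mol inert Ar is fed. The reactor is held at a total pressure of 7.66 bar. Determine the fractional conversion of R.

Let X = conversion of R (basis 1 mol R); extent of reaction ξ = 0.5X.
Moles: n_R = 1 − X; n_V = 0.5X; n_I = 2.88 (inert).
n_T = Σnᵢ = 3.88 − 0.5X.
Mole fractions y_i = n_i/n_T; K = p_V / (p_R^2) with p_i = y_i·P.
Equating to 0.225 bar^-1 and solving on 0 < X < 1: X = 0.370.

X = 0.370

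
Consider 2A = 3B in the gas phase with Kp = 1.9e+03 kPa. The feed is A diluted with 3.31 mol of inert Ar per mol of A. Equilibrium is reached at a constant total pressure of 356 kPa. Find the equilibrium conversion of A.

X = 0.758

Take 1 mol A as basis and let X be its fractional conversion, so ξ = 0.5X.
Moles: n_A = 1 − X; n_B = 1.5X; n_I = 3.31 (inert).
Total moles n_T = 4.31 + 0.5X.
With p_i = (n_i/n_T)P, Kp = p_B^3 / (p_A^2).
Setting this equal to 1.9e+03 kPa and taking the physical root (0 < X < 1) gives X = 0.758.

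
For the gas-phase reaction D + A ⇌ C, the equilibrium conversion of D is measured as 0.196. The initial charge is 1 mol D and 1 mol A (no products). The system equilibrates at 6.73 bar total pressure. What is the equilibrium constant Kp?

Kp = 0.0813 bar^-1

Let X = conversion of D (basis 1 mol D); extent of reaction ξ = X.
Species balance: n_D = 1 − X; n_A = 1 − X; n_C = X.
Summing: n_T = 2 − X.
At X = 0.196: n_D = 0.804, n_A = 0.804, n_C = 0.196, n_T = 1.8.
p_i = (n_i/n_T)·P. Kp = p_C / (p_D p_A) = 0.0813 bar^-1.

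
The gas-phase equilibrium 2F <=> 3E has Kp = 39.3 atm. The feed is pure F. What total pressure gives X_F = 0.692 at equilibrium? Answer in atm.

P = 4.49 atm

Take 1 mol F as basis and let X be its fractional conversion, so ξ = 0.5X.
Species balance: n_F = 1 − X; n_E = 1.5X.
Summing: n_T = 1 + 0.5X.
Kp = p_E^3 / (p_F^2) with p_i = (n_i/n_T)·P.
At X = 0.692: the mole-fraction product g(X) = Π y_i^ν_i = 8.759. Since Kp = g(X)·P^{1}, P = (Kp/g)^(1/1) = (39.3/8.759)^(1/1) = 4.49 atm.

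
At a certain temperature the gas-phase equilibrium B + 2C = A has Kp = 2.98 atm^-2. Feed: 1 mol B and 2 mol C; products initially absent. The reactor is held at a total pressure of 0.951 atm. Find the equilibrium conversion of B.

X = 0.432

Take 1 mol B as basis and let X be its fractional conversion, so ξ = X.
Species balance: n_B = 1 − X; n_C = 2 − 2X; n_A = X.
Total moles n_T = 3 − 2X.
Mole fractions y_i = n_i/n_T; Kp = p_A / (p_B p_C^2) with p_i = y_i·P.
This yields a degree-3 equation in X; solving on (0,1), X = 0.432.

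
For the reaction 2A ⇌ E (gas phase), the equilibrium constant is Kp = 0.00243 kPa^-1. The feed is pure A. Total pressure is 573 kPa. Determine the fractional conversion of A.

X = 0.610

Basis: 1 mol A initially; let X = conversion of A. Extent ξ = 0.5X.
Species balance: n_A = 1 − X; n_E = 0.5X.
n_T = Σnᵢ = 1 − 0.5X.
With p_i = (n_i/n_T)P, Kp = p_E / (p_A^2).
Equating to 0.00243 kPa^-1 and solving on 0 < X < 1: X = 0.610.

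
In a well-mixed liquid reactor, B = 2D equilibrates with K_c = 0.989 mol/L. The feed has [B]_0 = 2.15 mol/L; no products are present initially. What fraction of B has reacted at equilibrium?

Let X = conversion of B; extent ξ = 2.15·X mol/L.
Concentrations: [B] = 2.15 − 2.15X; [D] = 4.3X.
K_c = [D]^2 / ([B]).
This equals 0.989 at X = 0.286 (the root in 0 < X < 1).

X = 0.286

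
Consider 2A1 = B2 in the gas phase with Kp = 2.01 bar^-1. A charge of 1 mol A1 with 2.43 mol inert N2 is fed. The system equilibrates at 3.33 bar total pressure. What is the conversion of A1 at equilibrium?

X = 0.620

Take 1 mol A1 as basis and let X be its fractional conversion, so ξ = 0.5X.
At extent ξ: n_A1 = 1 − X; n_B2 = 0.5X; n_I = 2.43 (inert).
Summing: n_T = 3.43 − 0.5X.
Mole fractions y_i = n_i/n_T; Kp = p_B2 / (p_A1^2) with p_i = y_i·P.
Equating to 2.01 bar^-1 and solving on 0 < X < 1: X = 0.620.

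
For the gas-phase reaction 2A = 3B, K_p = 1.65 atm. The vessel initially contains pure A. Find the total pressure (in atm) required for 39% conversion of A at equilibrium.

Take 1 mol A as basis and let X be its fractional conversion, so ξ = 0.5X.
At extent ξ: n_A = 1 − X; n_B = 1.5X.
n_T = Σnᵢ = 1 + 0.5X.
K_p = p_B^3 / (p_A^2) with p_i = (n_i/n_T)·P.
At X = 0.39: the mole-fraction product g(X) = Π y_i^ν_i = 0.4502. Since K_p = g(X)·P^{1}, P = (K_p/g)^(1/1) = (1.65/0.4502)^(1/1) = 3.66 atm.

P = 3.66 atm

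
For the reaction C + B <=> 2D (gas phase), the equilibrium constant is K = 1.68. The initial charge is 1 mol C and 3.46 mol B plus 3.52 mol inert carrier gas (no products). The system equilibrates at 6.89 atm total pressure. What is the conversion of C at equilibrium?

Basis: 1 mol C initially; let X = conversion of C. Extent ξ = X.
Species balance: n_C = 1 − X; n_B = 3.46 − X; n_D = 2X; n_I = 3.52 (inert).
n_T stays at 7.98 (no change in mole number).
With p_i = (n_i/n_T)P, K = p_D^2 / (p_C p_B).
Equating to 1.68 and solving on 0 < X < 1: X = 0.646.

X = 0.646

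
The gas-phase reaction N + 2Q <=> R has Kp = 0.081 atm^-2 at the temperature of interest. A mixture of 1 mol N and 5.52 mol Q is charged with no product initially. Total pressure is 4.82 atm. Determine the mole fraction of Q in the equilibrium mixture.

Take 1 mol N as basis and let X be its fractional conversion, so ξ = X.
Species balance: n_N = 1 − X; n_Q = 5.52 − 2X; n_R = X.
n_T = Σnᵢ = 6.52 − 2X.
Mole fractions y_i = n_i/n_T; Kp = p_R / (p_N p_Q^2) with p_i = y_i·P.
This yields a degree-3 equation in X; solving on (0,1), X = 0.556.
Then n_Q = 4.41, n_T = 5.41, so y_Q = 0.815.

y_Q = 0.815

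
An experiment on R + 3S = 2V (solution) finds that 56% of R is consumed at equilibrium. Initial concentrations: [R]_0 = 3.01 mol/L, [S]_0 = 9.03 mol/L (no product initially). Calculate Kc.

Let X = conversion of R.
Concentrations: [R] = 3.01 − 3.01X; [S] = 9.03 − 9.03X; [V] = 6.02X.
At X = 0.56: [R] = 1.32, [S] = 3.97, [V] = 3.37.
Kc = [V]^2 / ([R] [S]^3) = 0.137 (mol/L)^-2.

Kc = 0.137 (mol/L)^-2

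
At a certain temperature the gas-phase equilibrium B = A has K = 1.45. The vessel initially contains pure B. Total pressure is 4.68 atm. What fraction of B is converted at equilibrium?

X = 0.592

Let X = conversion of B (basis 1 mol B); extent of reaction ξ = X.
Species balance: n_B = 1 − X; n_A = X.
n_T stays at 1 (no change in mole number).
y_i = n_i/n_T, p_i = y_i·P. K = p_A / (p_B).
This yields a degree-1 equation in X; solving on (0,1), X = 0.592.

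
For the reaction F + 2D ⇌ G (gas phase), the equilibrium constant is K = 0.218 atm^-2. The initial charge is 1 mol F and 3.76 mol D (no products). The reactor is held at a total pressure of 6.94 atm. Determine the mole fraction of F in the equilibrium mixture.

y_F = 0.055

Take 1 mol F as basis and let X be its fractional conversion, so ξ = X.
Moles: n_F = 1 − X; n_D = 3.76 − 2X; n_G = X.
n_T = Σnᵢ = 4.76 − 2X.
With p_i = (n_i/n_T)P, K = p_G / (p_F p_D^2).
Setting this equal to 0.218 atm^-2 and taking the physical root (0 < X < 1) gives X = 0.828.
Then n_F = 0.172, n_T = 3.1, so y_F = 0.055.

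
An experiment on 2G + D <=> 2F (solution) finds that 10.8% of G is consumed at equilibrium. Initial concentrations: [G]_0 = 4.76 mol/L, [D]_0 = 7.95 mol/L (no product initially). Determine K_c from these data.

Let X = conversion of G.
Concentrations: [G] = 4.76 − 4.76X; [D] = 7.95 − 2.38X; [F] = 4.76X.
At X = 0.108: [G] = 4.25, [D] = 7.69, [F] = 0.514.
K_c = [F]^2 / ([G]^2 [D]) = 0.00191 L/mol.

K_c = 0.00191 L/mol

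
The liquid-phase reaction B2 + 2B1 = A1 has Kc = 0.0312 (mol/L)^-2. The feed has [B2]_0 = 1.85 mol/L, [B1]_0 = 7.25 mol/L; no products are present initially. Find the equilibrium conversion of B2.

Let X = conversion of B2; extent ξ = 1.85·X mol/L.
Concentrations: [B2] = 1.85 − 1.85X; [B1] = 7.25 − 3.7X; [A1] = 1.85X.
Kc = [A1] / ([B2] [B1]^2).
Setting equal to 0.0312 and solving for X on (0,1) gives X = 0.482.

X = 0.482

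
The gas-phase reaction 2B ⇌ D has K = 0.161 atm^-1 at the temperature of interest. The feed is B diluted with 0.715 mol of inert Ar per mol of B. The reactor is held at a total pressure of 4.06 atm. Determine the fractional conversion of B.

X = 0.354

Let X = conversion of B (basis 1 mol B); extent of reaction ξ = 0.5X.
At extent ξ: n_B = 1 − X; n_D = 0.5X; n_I = 0.715 (inert).
Total moles n_T = 1.71 − 0.5X.
Mole fractions y_i = n_i/n_T; K = p_D / (p_B^2) with p_i = y_i·P.
Substituting and setting equal to 0.161 atm^-1 gives a polynomial in X; the root in (0,1) is X = 0.354.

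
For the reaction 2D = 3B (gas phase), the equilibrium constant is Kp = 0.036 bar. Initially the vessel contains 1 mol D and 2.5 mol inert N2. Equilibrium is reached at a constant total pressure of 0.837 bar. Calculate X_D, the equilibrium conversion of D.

Let X = conversion of D (basis 1 mol D); extent of reaction ξ = 0.5X.
At extent ξ: n_D = 1 − X; n_B = 1.5X; n_I = 2.5 (inert).
n_T = Σnᵢ = 3.5 + 0.5X.
Mole fractions y_i = n_i/n_T; Kp = p_B^3 / (p_D^2) with p_i = y_i·P.
Equating to 0.036 bar and solving on 0 < X < 1: X = 0.287.

X = 0.287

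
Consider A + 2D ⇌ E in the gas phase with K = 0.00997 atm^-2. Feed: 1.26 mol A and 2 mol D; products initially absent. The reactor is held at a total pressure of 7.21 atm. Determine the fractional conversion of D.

Basis: 2 mol D initially; let X = conversion of D. Extent ξ = X.
Mole table: n_A = 1.26 − X; n_D = 2 − 2X; n_E = X.
Summing: n_T = 3.26 − 2X.
Mole fractions y_i = n_i/n_T; K = p_E / (p_A p_D^2) with p_i = y_i·P.
Equating to 0.00997 atm^-2 and solving on 0 < X < 1: X = 0.179.

X = 0.179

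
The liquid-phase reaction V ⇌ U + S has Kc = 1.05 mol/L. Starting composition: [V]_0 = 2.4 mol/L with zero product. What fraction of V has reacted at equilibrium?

Let X = conversion of V; extent ξ = 2.4·X mol/L.
Concentrations: [V] = 2.4 − 2.4X; [U] = 2.4X; [S] = 2.4X.
Kc = [U] [S] / ([V]).
Setting equal to 1.05 and solving for X on (0,1) gives X = 0.478.

X = 0.478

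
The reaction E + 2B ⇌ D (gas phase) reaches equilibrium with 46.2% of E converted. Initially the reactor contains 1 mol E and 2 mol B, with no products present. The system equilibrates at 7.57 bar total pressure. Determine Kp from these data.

Take 1 mol E as basis and let X be its fractional conversion, so ξ = X.
Moles: n_E = 1 − X; n_B = 2 − 2X; n_D = X.
Summing: n_T = 3 − 2X.
At X = 0.462: n_E = 0.538, n_B = 1.08, n_D = 0.462, n_T = 2.08.
p_i = (n_i/n_T)·P. Kp = p_D / (p_E p_B^2) = 0.0558 bar^-2.

Kp = 0.0558 bar^-2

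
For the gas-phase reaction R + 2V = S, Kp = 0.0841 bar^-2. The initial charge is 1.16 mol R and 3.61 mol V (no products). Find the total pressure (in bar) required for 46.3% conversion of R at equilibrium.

P = 4.67 bar

Basis: 1.16 mol R initially; let X = conversion of R. Extent ξ = 1.16X.
Moles: n_R = 1.16 − 1.16X; n_V = 3.61 − 2.32X; n_S = 1.16X.
n_T = Σnᵢ = 4.77 − 2.32X.
Kp = p_S / (p_R p_V^2) with p_i = (n_i/n_T)·P.
At X = 0.463: the mole-fraction product g(X) = Π y_i^ν_i = 1.831. Since Kp = g(X)·P^{-2}, P = (g/Kp)^(1/2) = (1.831/0.0841)^(1/2) = 4.67 bar.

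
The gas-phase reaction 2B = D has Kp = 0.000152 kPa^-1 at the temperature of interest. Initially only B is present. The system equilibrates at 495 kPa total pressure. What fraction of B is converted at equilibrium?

Basis: 1 mol B initially; let X = conversion of B. Extent ξ = 0.5X.
Mole table: n_B = 1 − X; n_D = 0.5X.
Total moles n_T = 1 − 0.5X.
With p_i = (n_i/n_T)P, Kp = p_D / (p_B^2).
Setting this equal to 0.000152 kPa^-1 and taking the physical root (0 < X < 1) gives X = 0.123.

X = 0.123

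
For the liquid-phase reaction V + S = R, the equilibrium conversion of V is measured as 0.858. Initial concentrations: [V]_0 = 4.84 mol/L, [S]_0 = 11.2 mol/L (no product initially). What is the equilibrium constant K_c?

K_c = 0.857 L/mol

Let X = conversion of V.
Concentrations: [V] = 4.84 − 4.84X; [S] = 11.2 − 4.84X; [R] = 4.84X.
At X = 0.858: [V] = 0.687, [S] = 7.05, [R] = 4.15.
K_c = [R] / ([V] [S]) = 0.857 L/mol.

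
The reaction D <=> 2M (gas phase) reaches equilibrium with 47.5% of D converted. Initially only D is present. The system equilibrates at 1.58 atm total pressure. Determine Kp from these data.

Take 1 mol D as basis and let X be its fractional conversion, so ξ = X.
Species balance: n_D = 1 − X; n_M = 2X.
Total moles n_T = 1 + X.
At X = 0.475: n_D = 0.525, n_M = 0.95, n_T = 1.48.
p_i = (n_i/n_T)·P. Kp = p_M^2 / (p_D) = 1.84 atm.

Kp = 1.84 atm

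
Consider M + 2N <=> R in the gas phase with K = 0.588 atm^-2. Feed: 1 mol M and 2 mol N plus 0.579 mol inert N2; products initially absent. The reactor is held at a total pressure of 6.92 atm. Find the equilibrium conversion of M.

X = 0.691

Basis: 1 mol M initially; let X = conversion of M. Extent ξ = X.
Moles: n_M = 1 − X; n_N = 2 − 2X; n_R = X; n_I = 0.579 (inert).
n_T = Σnᵢ = 3.58 − 2X.
With p_i = (n_i/n_T)P, K = p_R / (p_M p_N^2).
Equating to 0.588 atm^-2 and solving on 0 < X < 1: X = 0.691.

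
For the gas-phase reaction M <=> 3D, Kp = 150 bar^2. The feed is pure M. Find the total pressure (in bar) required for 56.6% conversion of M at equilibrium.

P = 7.77 bar

Let X = conversion of M (basis 1 mol M); extent of reaction ξ = X.
At extent ξ: n_M = 1 − X; n_D = 3X.
n_T = Σnᵢ = 1 + 2X.
Kp = p_D^3 / (p_M) with p_i = (n_i/n_T)·P.
At X = 0.566: the mole-fraction product g(X) = Π y_i^ν_i = 2.482. Since Kp = g(X)·P^{2}, P = (Kp/g)^(1/2) = (150/2.482)^(1/2) = 7.77 bar.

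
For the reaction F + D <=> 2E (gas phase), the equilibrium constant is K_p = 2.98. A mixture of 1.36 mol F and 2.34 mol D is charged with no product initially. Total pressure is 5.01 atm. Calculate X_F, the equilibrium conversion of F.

X = 0.589

Basis: 1.36 mol F initially; let X = conversion of F. Extent ξ = 1.36X.
Moles: n_F = 1.36 − 1.36X; n_D = 2.34 − 1.36X; n_E = 2.72X.
n_T stays at 3.7 (no change in mole number).
With p_i = (n_i/n_T)P, K_p = p_E^2 / (p_F p_D).
Setting this equal to 2.98 and taking the physical root (0 < X < 1) gives X = 0.589.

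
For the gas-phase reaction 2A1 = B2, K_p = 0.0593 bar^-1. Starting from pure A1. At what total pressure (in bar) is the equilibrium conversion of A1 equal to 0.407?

P = 7.77 bar

Take 1 mol A1 as basis and let X be its fractional conversion, so ξ = 0.5X.
Moles: n_A1 = 1 − X; n_B2 = 0.5X.
Summing: n_T = 1 − 0.5X.
K_p = p_B2 / (p_A1^2) with p_i = (n_i/n_T)·P.
At X = 0.407: the mole-fraction product g(X) = Π y_i^ν_i = 0.4609. Since K_p = g(X)·P^{-1}, P = (g/K_p)^(1/1) = (0.4609/0.0593)^(1/1) = 7.77 bar.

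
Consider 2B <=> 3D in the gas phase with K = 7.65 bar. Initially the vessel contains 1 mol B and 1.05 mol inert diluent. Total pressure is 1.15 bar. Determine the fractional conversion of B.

X = 0.720

Take 1 mol B as basis and let X be its fractional conversion, so ξ = 0.5X.
Moles: n_B = 1 − X; n_D = 1.5X; n_I = 1.05 (inert).
n_T = Σnᵢ = 2.05 + 0.5X.
With p_i = (n_i/n_T)P, K = p_D^3 / (p_B^2).
This yields a degree-3 equation in X; solving on (0,1), X = 0.720.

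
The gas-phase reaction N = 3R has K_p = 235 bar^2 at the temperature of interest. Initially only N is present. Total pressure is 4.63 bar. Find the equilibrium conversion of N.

Take 1 mol N as basis and let X be its fractional conversion, so ξ = X.
Mole table: n_N = 1 − X; n_R = 3X.
Total moles n_T = 1 + 2X.
With p_i = (n_i/n_T)P, K_p = p_R^3 / (p_N).
Setting this equal to 235 bar^2 and taking the physical root (0 < X < 1) gives X = 0.810.

X = 0.810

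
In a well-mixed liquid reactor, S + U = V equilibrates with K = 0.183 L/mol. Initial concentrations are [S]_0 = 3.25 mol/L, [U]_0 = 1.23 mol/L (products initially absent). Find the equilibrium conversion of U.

Let X = conversion of U; extent ξ = 1.23·X mol/L.
Concentrations: [S] = 3.25 − 1.23X; [U] = 1.23 − 1.23X; [V] = 1.23X.
K = [V] / ([S] [U]).
Setting equal to 0.183 and solving for X on (0,1) gives X = 0.341.

X = 0.341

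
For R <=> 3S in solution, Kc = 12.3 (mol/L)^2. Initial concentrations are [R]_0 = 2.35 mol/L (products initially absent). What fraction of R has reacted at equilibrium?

X = 0.373

Let X = conversion of R; extent ξ = 2.35·X mol/L.
Concentrations: [R] = 2.35 − 2.35X; [S] = 7.05X.
Kc = [S]^3 / ([R]).
Equating to 12.3 (mol/L)^2: the physical root is X = 0.373.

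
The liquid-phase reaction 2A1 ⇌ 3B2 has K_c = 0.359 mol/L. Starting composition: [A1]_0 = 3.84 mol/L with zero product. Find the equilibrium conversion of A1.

X = 0.250

Let X = conversion of A1; extent ξ = 3.84X/2 mol/L.
Concentrations: [A1] = 3.84 − 3.84X; [B2] = 5.76X.
K_c = [B2]^3 / ([A1]^2).
This equals 0.359 at X = 0.250 (the root in 0 < X < 1).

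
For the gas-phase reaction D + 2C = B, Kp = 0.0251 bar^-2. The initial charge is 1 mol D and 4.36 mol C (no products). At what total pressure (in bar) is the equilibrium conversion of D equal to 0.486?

P = 7.95 bar

Let X = conversion of D (basis 1 mol D); extent of reaction ξ = X.
At extent ξ: n_D = 1 − X; n_C = 4.36 − 2X; n_B = X.
Total moles n_T = 5.36 − 2X.
Kp = p_B / (p_D p_C^2) with p_i = (n_i/n_T)·P.
At X = 0.486: the mole-fraction product g(X) = Π y_i^ν_i = 1.586. Since Kp = g(X)·P^{-2}, P = (g/Kp)^(1/2) = (1.586/0.0251)^(1/2) = 7.95 bar.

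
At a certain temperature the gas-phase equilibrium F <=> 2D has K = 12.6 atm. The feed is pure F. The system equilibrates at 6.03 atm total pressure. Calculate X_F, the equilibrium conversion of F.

Let X = conversion of F (basis 1 mol F); extent of reaction ξ = X.
At extent ξ: n_F = 1 − X; n_D = 2X.
n_T = Σnᵢ = 1 + X.
With p_i = (n_i/n_T)P, K = p_D^2 / (p_F).
Substituting and setting equal to 12.6 atm gives a polynomial in X; the root in (0,1) is X = 0.586.

X = 0.586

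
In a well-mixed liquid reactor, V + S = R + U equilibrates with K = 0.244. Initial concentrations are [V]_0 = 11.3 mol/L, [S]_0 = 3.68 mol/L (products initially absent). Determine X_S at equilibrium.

Let X = conversion of S; extent ξ = 3.68·X mol/L.
Concentrations: [V] = 11.3 − 3.68X; [S] = 3.68 − 3.68X; [R] = 3.68X; [U] = 3.68X.
K = [R] [U] / ([V] [S]).
Equating to 0.244: the physical root is X = 0.536.

X = 0.536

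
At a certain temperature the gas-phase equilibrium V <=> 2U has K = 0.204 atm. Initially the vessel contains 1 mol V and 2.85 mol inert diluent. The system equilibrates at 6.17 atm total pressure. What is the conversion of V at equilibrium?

Take 1 mol V as basis and let X be its fractional conversion, so ξ = X.
Species balance: n_V = 1 − X; n_U = 2X; n_I = 2.85 (inert).
Total moles n_T = 3.85 + X.
y_i = n_i/n_T, p_i = y_i·P. K = p_U^2 / (p_V).
This yields a degree-2 equation in X; solving on (0,1), X = 0.166.

X = 0.166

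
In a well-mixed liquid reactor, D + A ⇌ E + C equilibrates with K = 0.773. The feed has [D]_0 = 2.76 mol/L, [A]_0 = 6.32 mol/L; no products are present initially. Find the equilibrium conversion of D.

Let X = conversion of D; extent ξ = 2.76·X mol/L.
Concentrations: [D] = 2.76 − 2.76X; [A] = 6.32 − 2.76X; [E] = 2.76X; [C] = 2.76X.
K = [E] [C] / ([D] [A]).
This equals 0.773 at X = 0.657 (the root in 0 < X < 1).

X = 0.657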